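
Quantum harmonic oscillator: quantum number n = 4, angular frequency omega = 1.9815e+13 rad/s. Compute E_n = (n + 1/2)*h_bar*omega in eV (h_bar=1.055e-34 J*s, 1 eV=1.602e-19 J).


E = (n + 1/2) * h_bar * omega
= (4 + 0.5) * 1.055e-34 * 1.9815e+13
= 4.5 * 2.0905e-21
= 9.4072e-21 J
= 0.0587 eV

0.0587


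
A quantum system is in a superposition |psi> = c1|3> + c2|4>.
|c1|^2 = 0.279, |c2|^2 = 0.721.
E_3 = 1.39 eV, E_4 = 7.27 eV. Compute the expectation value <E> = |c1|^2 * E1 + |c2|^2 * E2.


<E> = |c1|^2 * E1 + |c2|^2 * E2
= 0.279 * 1.39 + 0.721 * 7.27
= 0.3878 + 5.2417
= 5.6295 eV

5.6295


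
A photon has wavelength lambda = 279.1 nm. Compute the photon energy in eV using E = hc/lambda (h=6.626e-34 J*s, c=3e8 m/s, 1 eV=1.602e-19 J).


E = hc / lambda
= (6.626e-34)(3e8) / (279.1e-9)
= 1.9878e-25 / 2.7910e-07
= 7.1222e-19 J
Converting to eV: 7.1222e-19 / 1.602e-19
= 4.4458 eV

4.4458


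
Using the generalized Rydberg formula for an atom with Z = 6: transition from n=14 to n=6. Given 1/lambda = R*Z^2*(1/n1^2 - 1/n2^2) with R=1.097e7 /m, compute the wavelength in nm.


1/lambda = R * Z^2 * (1/n1^2 - 1/n2^2)
= 1.097e7 * 6^2 * (1/6^2 - 1/14^2)
= 1.097e7 * 36 * (0.027778 - 0.005102)
= 8.9551e+06 /m
lambda = 1 / 8.9551e+06
= 111.6682 nm

111.6682


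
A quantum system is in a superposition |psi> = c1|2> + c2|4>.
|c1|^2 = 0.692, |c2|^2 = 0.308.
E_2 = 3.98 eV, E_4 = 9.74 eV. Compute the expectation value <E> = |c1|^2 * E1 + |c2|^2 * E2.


<E> = |c1|^2 * E1 + |c2|^2 * E2
= 0.692 * 3.98 + 0.308 * 9.74
= 2.7542 + 2.9999
= 5.7541 eV

5.7541


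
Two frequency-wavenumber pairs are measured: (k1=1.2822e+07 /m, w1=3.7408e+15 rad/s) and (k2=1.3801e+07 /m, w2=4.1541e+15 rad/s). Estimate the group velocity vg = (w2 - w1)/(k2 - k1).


vg = (w2 - w1) / (k2 - k1)
= (4.1541e+15 - 3.7408e+15) / (1.3801e+07 - 1.2822e+07)
= 4.1330e+14 / 9.7900e+05
= 4.2217e+08 m/s

4.2217e+08


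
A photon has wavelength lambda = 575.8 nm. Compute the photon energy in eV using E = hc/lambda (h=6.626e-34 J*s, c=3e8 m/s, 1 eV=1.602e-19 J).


E = hc / lambda
= (6.626e-34)(3e8) / (575.8e-9)
= 1.9878e-25 / 5.7580e-07
= 3.4522e-19 J
Converting to eV: 3.4522e-19 / 1.602e-19
= 2.155 eV

2.155


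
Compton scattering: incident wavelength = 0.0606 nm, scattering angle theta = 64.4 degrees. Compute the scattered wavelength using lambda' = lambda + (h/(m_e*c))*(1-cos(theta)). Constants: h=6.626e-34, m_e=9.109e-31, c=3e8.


Compton wavelength: h/(m_e*c) = 2.4247e-12 m
d_lambda = 2.4247e-12 * (1 - cos(64.4 deg))
= 2.4247e-12 * 0.567914
= 1.3770e-12 m = 0.001377 nm
lambda' = 0.0606 + 0.001377
= 0.061977 nm

0.061977


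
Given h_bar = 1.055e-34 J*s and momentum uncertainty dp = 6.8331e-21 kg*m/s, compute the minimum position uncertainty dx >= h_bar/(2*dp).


dx = h_bar / (2 * dp)
= 1.055e-34 / (2 * 6.8331e-21)
= 1.055e-34 / 1.3666e-20
= 7.7198e-15 m

7.7198e-15


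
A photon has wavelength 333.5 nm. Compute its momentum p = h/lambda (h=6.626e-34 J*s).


p = h / lambda
= 6.626e-34 / (333.5e-9)
= 6.626e-34 / 3.3350e-07
= 1.9868e-27 kg*m/s

1.9868e-27


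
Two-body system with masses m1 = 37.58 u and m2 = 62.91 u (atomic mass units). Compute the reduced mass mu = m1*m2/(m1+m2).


mu = m1 * m2 / (m1 + m2)
= 37.58 * 62.91 / (37.58 + 62.91)
= 2364.1578 / 100.49
= 23.5263 u

23.5263


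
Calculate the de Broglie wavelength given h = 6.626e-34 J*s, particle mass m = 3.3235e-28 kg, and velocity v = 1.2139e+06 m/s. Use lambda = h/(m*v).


lambda = h / (m * v)
= 6.626e-34 / (3.3235e-28 * 1.2139e+06)
= 6.626e-34 / 4.0344e-22
= 1.6424e-12 m

1.6424e-12


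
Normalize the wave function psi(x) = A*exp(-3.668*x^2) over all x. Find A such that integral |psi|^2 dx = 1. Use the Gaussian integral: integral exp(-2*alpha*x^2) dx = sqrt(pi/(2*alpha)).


integral |psi|^2 dx = A^2 * sqrt(pi/(2*alpha)) = 1
A^2 = sqrt(2*alpha/pi)
= sqrt(2 * 3.668 / pi)
= 1.52811
A = sqrt(1.52811)
= 1.2362

1.2362


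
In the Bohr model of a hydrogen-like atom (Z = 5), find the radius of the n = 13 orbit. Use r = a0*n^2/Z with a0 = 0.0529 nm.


r = a0 * n^2 / Z
= 0.0529 * 13^2 / 5
= 0.0529 * 169 / 5
= 1.788 nm

1.788


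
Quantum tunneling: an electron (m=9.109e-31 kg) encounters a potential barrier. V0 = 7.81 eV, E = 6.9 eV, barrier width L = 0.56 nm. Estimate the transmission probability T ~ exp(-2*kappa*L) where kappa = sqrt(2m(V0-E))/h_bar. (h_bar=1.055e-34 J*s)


V0 - E = 0.91 eV = 1.4578e-19 J
kappa = sqrt(2 * m * (V0-E)) / h_bar
= sqrt(2 * 9.109e-31 * 1.4578e-19) / 1.055e-34
= 4.8848e+09 /m
2*kappa*L = 2 * 4.8848e+09 * 0.56e-9
= 5.471
T = exp(-5.471) = 4.206962e-03

4.206962e-03


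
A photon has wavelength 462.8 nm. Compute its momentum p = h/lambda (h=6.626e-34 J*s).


p = h / lambda
= 6.626e-34 / (462.8e-9)
= 6.626e-34 / 4.6280e-07
= 1.4317e-27 kg*m/s

1.4317e-27


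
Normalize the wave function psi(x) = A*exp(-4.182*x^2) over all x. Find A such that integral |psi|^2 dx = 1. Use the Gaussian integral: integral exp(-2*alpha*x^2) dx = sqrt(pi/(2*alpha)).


integral |psi|^2 dx = A^2 * sqrt(pi/(2*alpha)) = 1
A^2 = sqrt(2*alpha/pi)
= sqrt(2 * 4.182 / pi)
= 1.631669
A = sqrt(1.631669)
= 1.2774

1.2774


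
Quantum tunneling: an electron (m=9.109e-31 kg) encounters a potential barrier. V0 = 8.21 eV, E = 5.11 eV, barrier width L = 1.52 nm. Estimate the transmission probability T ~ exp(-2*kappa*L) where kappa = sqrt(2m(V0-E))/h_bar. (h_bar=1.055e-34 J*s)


V0 - E = 3.1 eV = 4.9662e-19 J
kappa = sqrt(2 * m * (V0-E)) / h_bar
= sqrt(2 * 9.109e-31 * 4.9662e-19) / 1.055e-34
= 9.0159e+09 /m
2*kappa*L = 2 * 9.0159e+09 * 1.52e-9
= 27.4084
T = exp(-27.4084) = 1.249356e-12

1.249356e-12


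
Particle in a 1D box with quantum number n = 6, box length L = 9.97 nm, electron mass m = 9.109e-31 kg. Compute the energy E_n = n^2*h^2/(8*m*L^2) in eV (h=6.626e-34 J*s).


E = n^2 * h^2 / (8 * m * L^2)
= 6^2 * (6.626e-34)^2 / (8 * 9.109e-31 * (9.97e-9)^2)
= 36 * 4.3904e-67 / (8 * 9.109e-31 * 9.9401e-17)
= 2.1820e-20 J
= 0.1362 eV

0.1362


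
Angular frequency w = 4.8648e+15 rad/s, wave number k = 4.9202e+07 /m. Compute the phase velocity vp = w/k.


vp = w / k
= 4.8648e+15 / 4.9202e+07
= 9.8874e+07 m/s

9.8874e+07


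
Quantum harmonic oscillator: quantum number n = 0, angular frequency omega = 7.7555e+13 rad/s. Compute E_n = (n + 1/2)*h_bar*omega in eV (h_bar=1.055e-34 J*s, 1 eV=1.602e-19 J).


E = (n + 1/2) * h_bar * omega
= (0 + 0.5) * 1.055e-34 * 7.7555e+13
= 0.5 * 8.1821e-21
= 4.0910e-21 J
= 0.0255 eV

0.0255


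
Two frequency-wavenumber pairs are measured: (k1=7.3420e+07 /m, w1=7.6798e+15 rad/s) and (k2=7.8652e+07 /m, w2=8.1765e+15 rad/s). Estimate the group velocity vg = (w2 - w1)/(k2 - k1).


vg = (w2 - w1) / (k2 - k1)
= (8.1765e+15 - 7.6798e+15) / (7.8652e+07 - 7.3420e+07)
= 4.9670e+14 / 5.2320e+06
= 9.4935e+07 m/s

9.4935e+07


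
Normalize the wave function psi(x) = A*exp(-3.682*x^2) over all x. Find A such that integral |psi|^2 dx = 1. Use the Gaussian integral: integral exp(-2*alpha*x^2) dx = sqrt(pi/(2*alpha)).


integral |psi|^2 dx = A^2 * sqrt(pi/(2*alpha)) = 1
A^2 = sqrt(2*alpha/pi)
= sqrt(2 * 3.682 / pi)
= 1.531024
A = sqrt(1.531024)
= 1.2373

1.2373


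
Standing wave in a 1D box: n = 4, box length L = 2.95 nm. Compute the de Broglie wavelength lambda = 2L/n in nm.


lambda = 2L / n
= 2 * 2.95 / 4
= 5.9 / 4
= 1.475 nm

1.475


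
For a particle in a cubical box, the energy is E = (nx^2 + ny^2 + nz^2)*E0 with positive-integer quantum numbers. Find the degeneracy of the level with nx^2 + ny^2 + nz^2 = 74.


Enumerate all (nx, ny, nz) with nx^2 + ny^2 + nz^2 = 74:
(1,3,8)
(1,8,3)
(3,1,8)
(3,4,7)
(3,7,4)
(3,8,1)
(4,3,7)
(4,7,3)
(7,3,4)
(7,4,3)
(8,1,3)
(8,3,1)
Total degeneracy = 12

12


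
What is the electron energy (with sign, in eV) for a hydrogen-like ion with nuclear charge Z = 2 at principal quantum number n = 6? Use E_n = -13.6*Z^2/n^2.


E_n = -13.6 * Z^2 / n^2
= -13.6 * 2^2 / 6^2
= -13.6 * 4 / 36
= -1.5111 eV

-1.5111


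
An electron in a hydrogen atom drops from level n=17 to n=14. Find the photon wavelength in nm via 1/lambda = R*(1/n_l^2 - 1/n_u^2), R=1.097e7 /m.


1/lambda = R * (1/n_l^2 - 1/n_u^2)
= 1.097e7 * (1/14^2 - 1/17^2)
= 1.097e7 * (0.005102 - 0.00346)
= 1.097e7 * 0.001642
= 1.8011e+04 /m
lambda = 1 / 1.8011e+04 = 55521.9024 nm

55521.9024


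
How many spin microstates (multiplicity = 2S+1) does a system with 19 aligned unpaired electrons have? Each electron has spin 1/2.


Total spin S = N * (1/2) = 19 * 0.5 = 9.5
Spin multiplicity = 2S + 1
= 2 * 9.5 + 1
= 20

20


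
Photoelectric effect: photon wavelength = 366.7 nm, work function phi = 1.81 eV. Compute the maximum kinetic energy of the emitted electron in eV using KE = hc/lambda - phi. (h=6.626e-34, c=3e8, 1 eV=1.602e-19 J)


E_photon = hc / lambda
= (6.626e-34)(3e8) / (366.7e-9)
= 5.4208e-19 J
= 3.3838 eV
KE = E_photon - phi
= 3.3838 - 1.81
= 1.5738 eV

1.5738


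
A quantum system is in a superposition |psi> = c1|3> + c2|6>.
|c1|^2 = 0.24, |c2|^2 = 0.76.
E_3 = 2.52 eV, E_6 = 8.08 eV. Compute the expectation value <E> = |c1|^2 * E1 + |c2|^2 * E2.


<E> = |c1|^2 * E1 + |c2|^2 * E2
= 0.24 * 2.52 + 0.76 * 8.08
= 0.6048 + 6.1408
= 6.7456 eV

6.7456


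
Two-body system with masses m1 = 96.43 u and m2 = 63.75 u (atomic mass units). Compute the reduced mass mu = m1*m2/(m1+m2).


mu = m1 * m2 / (m1 + m2)
= 96.43 * 63.75 / (96.43 + 63.75)
= 6147.4125 / 160.18
= 38.3782 u

38.3782


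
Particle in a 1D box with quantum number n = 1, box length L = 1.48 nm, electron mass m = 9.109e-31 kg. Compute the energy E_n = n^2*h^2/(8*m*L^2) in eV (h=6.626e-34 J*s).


E = n^2 * h^2 / (8 * m * L^2)
= 1^2 * (6.626e-34)^2 / (8 * 9.109e-31 * (1.48e-9)^2)
= 1 * 4.3904e-67 / (8 * 9.109e-31 * 2.1904e-18)
= 2.7505e-20 J
= 0.1717 eV

0.1717


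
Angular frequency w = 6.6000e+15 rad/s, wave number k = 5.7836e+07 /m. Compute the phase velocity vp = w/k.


vp = w / k
= 6.6000e+15 / 5.7836e+07
= 1.1412e+08 m/s

1.1412e+08


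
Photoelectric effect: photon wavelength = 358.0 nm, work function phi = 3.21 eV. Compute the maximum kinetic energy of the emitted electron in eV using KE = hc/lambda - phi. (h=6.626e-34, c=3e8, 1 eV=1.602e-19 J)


E_photon = hc / lambda
= (6.626e-34)(3e8) / (358.0e-9)
= 5.5525e-19 J
= 3.466 eV
KE = E_photon - phi
= 3.466 - 3.21
= 0.256 eV

0.256


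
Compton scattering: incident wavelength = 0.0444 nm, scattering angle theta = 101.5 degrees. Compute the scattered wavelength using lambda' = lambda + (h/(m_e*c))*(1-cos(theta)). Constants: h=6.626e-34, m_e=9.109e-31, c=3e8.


Compton wavelength: h/(m_e*c) = 2.4247e-12 m
d_lambda = 2.4247e-12 * (1 - cos(101.5 deg))
= 2.4247e-12 * 1.199368
= 2.9081e-12 m = 0.002908 nm
lambda' = 0.0444 + 0.002908
= 0.047308 nm

0.047308


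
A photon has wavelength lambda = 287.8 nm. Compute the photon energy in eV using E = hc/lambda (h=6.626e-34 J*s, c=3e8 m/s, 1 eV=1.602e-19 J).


E = hc / lambda
= (6.626e-34)(3e8) / (287.8e-9)
= 1.9878e-25 / 2.8780e-07
= 6.9069e-19 J
Converting to eV: 6.9069e-19 / 1.602e-19
= 4.3114 eV

4.3114


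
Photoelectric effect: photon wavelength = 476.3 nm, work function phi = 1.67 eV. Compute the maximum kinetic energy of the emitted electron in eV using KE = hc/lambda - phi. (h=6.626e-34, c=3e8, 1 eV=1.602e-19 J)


E_photon = hc / lambda
= (6.626e-34)(3e8) / (476.3e-9)
= 4.1734e-19 J
= 2.6051 eV
KE = E_photon - phi
= 2.6051 - 1.67
= 0.9351 eV

0.9351


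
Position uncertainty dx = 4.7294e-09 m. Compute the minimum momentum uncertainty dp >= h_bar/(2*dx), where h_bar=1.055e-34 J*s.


dp = h_bar / (2 * dx)
= 1.055e-34 / (2 * 4.7294e-09)
= 1.055e-34 / 9.4588e-09
= 1.1154e-26 kg*m/s

1.1154e-26


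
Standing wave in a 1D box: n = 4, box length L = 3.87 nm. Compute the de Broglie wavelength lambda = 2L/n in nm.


lambda = 2L / n
= 2 * 3.87 / 4
= 7.74 / 4
= 1.935 nm

1.935


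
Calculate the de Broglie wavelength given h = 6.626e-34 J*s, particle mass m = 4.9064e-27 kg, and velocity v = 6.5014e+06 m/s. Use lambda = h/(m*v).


lambda = h / (m * v)
= 6.626e-34 / (4.9064e-27 * 6.5014e+06)
= 6.626e-34 / 3.1898e-20
= 2.0772e-14 m

2.0772e-14


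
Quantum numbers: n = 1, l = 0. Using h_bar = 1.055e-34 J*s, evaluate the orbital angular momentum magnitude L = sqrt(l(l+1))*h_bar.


L = sqrt(l*(l+1)) * h_bar
= sqrt(0 * 1) * 1.055e-34
= sqrt(0) * 1.055e-34
= 0.0 * 1.055e-34
= 0.0000e+00 J*s

0.0000e+00


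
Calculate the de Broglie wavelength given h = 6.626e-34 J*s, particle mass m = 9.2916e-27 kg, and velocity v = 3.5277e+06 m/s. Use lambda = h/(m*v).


lambda = h / (m * v)
= 6.626e-34 / (9.2916e-27 * 3.5277e+06)
= 6.626e-34 / 3.2778e-20
= 2.0215e-14 m

2.0215e-14


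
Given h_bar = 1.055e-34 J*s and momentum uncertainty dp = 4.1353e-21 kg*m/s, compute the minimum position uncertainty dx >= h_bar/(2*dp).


dx = h_bar / (2 * dp)
= 1.055e-34 / (2 * 4.1353e-21)
= 1.055e-34 / 8.2706e-21
= 1.2756e-14 m

1.2756e-14


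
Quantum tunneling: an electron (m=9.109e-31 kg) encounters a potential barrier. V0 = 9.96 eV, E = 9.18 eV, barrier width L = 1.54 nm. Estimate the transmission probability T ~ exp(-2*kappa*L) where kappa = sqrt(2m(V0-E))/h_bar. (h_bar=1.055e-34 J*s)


V0 - E = 0.78 eV = 1.2496e-19 J
kappa = sqrt(2 * m * (V0-E)) / h_bar
= sqrt(2 * 9.109e-31 * 1.2496e-19) / 1.055e-34
= 4.5225e+09 /m
2*kappa*L = 2 * 4.5225e+09 * 1.54e-9
= 13.9292
T = exp(-13.9292) = 8.925068e-07

8.925068e-07


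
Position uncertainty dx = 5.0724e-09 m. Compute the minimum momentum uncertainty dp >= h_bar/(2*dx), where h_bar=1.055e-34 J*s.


dp = h_bar / (2 * dx)
= 1.055e-34 / (2 * 5.0724e-09)
= 1.055e-34 / 1.0145e-08
= 1.0399e-26 kg*m/s

1.0399e-26


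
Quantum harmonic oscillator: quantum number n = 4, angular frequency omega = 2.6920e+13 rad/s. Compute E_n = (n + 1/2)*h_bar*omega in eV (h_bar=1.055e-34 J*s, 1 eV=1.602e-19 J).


E = (n + 1/2) * h_bar * omega
= (4 + 0.5) * 1.055e-34 * 2.6920e+13
= 4.5 * 2.8401e-21
= 1.2780e-20 J
= 0.0798 eV

0.0798


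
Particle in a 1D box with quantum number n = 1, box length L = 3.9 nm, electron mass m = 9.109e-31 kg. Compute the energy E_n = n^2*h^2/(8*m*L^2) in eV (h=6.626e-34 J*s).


E = n^2 * h^2 / (8 * m * L^2)
= 1^2 * (6.626e-34)^2 / (8 * 9.109e-31 * (3.9e-9)^2)
= 1 * 4.3904e-67 / (8 * 9.109e-31 * 1.5210e-17)
= 3.9611e-21 J
= 0.0247 eV

0.0247


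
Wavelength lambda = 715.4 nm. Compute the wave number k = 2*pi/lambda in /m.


k = 2 * pi / lambda
= 6.2832 / (715.4e-9)
= 6.2832 / 7.1540e-07
= 8.7828e+06 /m

8.7828e+06


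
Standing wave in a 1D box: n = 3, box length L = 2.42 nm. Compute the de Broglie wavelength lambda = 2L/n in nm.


lambda = 2L / n
= 2 * 2.42 / 3
= 4.84 / 3
= 1.6133 nm

1.6133


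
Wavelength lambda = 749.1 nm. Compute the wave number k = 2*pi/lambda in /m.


k = 2 * pi / lambda
= 6.2832 / (749.1e-9)
= 6.2832 / 7.4910e-07
= 8.3876e+06 /m

8.3876e+06


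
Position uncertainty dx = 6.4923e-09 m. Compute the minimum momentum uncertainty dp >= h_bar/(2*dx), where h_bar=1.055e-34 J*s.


dp = h_bar / (2 * dx)
= 1.055e-34 / (2 * 6.4923e-09)
= 1.055e-34 / 1.2985e-08
= 8.1250e-27 kg*m/s

8.1250e-27


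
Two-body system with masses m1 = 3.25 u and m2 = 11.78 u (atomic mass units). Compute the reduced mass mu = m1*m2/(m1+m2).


mu = m1 * m2 / (m1 + m2)
= 3.25 * 11.78 / (3.25 + 11.78)
= 38.285 / 15.03
= 2.5472 u

2.5472


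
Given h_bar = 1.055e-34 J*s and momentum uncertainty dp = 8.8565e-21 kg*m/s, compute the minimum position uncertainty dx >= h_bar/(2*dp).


dx = h_bar / (2 * dp)
= 1.055e-34 / (2 * 8.8565e-21)
= 1.055e-34 / 1.7713e-20
= 5.9561e-15 m

5.9561e-15


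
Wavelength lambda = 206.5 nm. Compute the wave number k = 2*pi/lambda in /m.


k = 2 * pi / lambda
= 6.2832 / (206.5e-9)
= 6.2832 / 2.0650e-07
= 3.0427e+07 /m

3.0427e+07


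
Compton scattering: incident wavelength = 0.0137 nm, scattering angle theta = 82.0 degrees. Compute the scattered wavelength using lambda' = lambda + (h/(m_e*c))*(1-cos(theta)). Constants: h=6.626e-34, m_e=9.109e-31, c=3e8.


Compton wavelength: h/(m_e*c) = 2.4247e-12 m
d_lambda = 2.4247e-12 * (1 - cos(82.0 deg))
= 2.4247e-12 * 0.860827
= 2.0873e-12 m = 0.002087 nm
lambda' = 0.0137 + 0.002087
= 0.015787 nm

0.015787


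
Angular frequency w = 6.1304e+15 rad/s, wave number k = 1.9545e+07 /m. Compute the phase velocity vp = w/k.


vp = w / k
= 6.1304e+15 / 1.9545e+07
= 3.1366e+08 m/s

3.1366e+08


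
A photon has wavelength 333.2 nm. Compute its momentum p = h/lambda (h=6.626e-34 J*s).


p = h / lambda
= 6.626e-34 / (333.2e-9)
= 6.626e-34 / 3.3320e-07
= 1.9886e-27 kg*m/s

1.9886e-27


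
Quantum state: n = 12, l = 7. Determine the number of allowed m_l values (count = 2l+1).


m_l ranges from -l to +l in integer steps
So m_l goes from -7 to +7
Count = 2l + 1 = 2*7 + 1
= 15

15


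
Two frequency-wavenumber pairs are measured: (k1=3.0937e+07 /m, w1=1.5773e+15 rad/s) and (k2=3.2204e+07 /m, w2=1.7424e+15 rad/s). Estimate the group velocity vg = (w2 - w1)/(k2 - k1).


vg = (w2 - w1) / (k2 - k1)
= (1.7424e+15 - 1.5773e+15) / (3.2204e+07 - 3.0937e+07)
= 1.6510e+14 / 1.2670e+06
= 1.3031e+08 m/s

1.3031e+08


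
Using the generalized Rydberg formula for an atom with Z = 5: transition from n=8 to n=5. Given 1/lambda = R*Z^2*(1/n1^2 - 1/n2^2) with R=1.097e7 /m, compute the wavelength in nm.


1/lambda = R * Z^2 * (1/n1^2 - 1/n2^2)
= 1.097e7 * 5^2 * (1/5^2 - 1/8^2)
= 1.097e7 * 25 * (0.04 - 0.015625)
= 6.6848e+06 /m
lambda = 1 / 6.6848e+06
= 149.5921 nm

149.5921


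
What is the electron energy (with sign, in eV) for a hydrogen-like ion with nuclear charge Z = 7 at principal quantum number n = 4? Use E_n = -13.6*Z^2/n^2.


E_n = -13.6 * Z^2 / n^2
= -13.6 * 7^2 / 4^2
= -13.6 * 49 / 16
= -41.65 eV

-41.65


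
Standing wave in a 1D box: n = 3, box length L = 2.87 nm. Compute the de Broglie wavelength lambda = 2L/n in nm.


lambda = 2L / n
= 2 * 2.87 / 3
= 5.74 / 3
= 1.9133 nm

1.9133


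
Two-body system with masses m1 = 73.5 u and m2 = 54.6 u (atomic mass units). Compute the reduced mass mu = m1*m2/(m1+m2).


mu = m1 * m2 / (m1 + m2)
= 73.5 * 54.6 / (73.5 + 54.6)
= 4013.1 / 128.1
= 31.3279 u

31.3279


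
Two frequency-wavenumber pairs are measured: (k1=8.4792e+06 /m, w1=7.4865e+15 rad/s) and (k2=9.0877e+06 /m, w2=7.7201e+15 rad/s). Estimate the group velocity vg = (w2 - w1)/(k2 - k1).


vg = (w2 - w1) / (k2 - k1)
= (7.7201e+15 - 7.4865e+15) / (9.0877e+06 - 8.4792e+06)
= 2.3360e+14 / 6.0850e+05
= 3.8389e+08 m/s

3.8389e+08


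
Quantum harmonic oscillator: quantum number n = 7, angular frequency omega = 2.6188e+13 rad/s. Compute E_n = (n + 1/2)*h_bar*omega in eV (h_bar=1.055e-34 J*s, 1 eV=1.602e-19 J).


E = (n + 1/2) * h_bar * omega
= (7 + 0.5) * 1.055e-34 * 2.6188e+13
= 7.5 * 2.7628e-21
= 2.0721e-20 J
= 0.1293 eV

0.1293


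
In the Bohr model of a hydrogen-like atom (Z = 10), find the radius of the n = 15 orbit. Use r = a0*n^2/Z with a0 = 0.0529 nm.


r = a0 * n^2 / Z
= 0.0529 * 15^2 / 10
= 0.0529 * 225 / 10
= 1.1903 nm

1.1903


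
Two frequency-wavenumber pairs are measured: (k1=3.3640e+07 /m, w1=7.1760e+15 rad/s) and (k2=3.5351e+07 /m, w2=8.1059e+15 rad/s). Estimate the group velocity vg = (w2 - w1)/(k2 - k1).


vg = (w2 - w1) / (k2 - k1)
= (8.1059e+15 - 7.1760e+15) / (3.5351e+07 - 3.3640e+07)
= 9.2990e+14 / 1.7110e+06
= 5.4348e+08 m/s

5.4348e+08


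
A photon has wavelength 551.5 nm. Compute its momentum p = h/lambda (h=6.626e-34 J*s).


p = h / lambda
= 6.626e-34 / (551.5e-9)
= 6.626e-34 / 5.5150e-07
= 1.2015e-27 kg*m/s

1.2015e-27


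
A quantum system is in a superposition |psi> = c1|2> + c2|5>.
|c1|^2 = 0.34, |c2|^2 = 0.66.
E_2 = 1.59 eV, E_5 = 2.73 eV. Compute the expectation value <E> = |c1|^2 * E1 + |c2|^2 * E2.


<E> = |c1|^2 * E1 + |c2|^2 * E2
= 0.34 * 1.59 + 0.66 * 2.73
= 0.5406 + 1.8018
= 2.3424 eV

2.3424


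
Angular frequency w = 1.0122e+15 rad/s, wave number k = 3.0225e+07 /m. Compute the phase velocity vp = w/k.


vp = w / k
= 1.0122e+15 / 3.0225e+07
= 3.3489e+07 m/s

3.3489e+07


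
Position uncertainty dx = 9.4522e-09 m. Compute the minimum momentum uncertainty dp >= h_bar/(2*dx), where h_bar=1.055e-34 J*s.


dp = h_bar / (2 * dx)
= 1.055e-34 / (2 * 9.4522e-09)
= 1.055e-34 / 1.8904e-08
= 5.5807e-27 kg*m/s

5.5807e-27


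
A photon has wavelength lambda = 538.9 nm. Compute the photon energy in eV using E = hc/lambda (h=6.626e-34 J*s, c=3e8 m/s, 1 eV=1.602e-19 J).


E = hc / lambda
= (6.626e-34)(3e8) / (538.9e-9)
= 1.9878e-25 / 5.3890e-07
= 3.6886e-19 J
Converting to eV: 3.6886e-19 / 1.602e-19
= 2.3025 eV

2.3025


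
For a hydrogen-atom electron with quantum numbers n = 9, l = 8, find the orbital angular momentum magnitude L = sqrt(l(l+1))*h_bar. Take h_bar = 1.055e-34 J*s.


L = sqrt(l*(l+1)) * h_bar
= sqrt(8 * 9) * 1.055e-34
= sqrt(72) * 1.055e-34
= 8.4853 * 1.055e-34
= 8.9520e-34 J*s

8.9520e-34


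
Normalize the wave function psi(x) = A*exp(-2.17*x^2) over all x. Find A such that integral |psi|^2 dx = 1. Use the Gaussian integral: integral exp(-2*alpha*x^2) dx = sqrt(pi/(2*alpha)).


integral |psi|^2 dx = A^2 * sqrt(pi/(2*alpha)) = 1
A^2 = sqrt(2*alpha/pi)
= sqrt(2 * 2.17 / pi)
= 1.175357
A = sqrt(1.175357)
= 1.0841

1.0841


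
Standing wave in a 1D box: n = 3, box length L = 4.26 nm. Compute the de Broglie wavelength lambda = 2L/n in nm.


lambda = 2L / n
= 2 * 4.26 / 3
= 8.52 / 3
= 2.84 nm

2.84


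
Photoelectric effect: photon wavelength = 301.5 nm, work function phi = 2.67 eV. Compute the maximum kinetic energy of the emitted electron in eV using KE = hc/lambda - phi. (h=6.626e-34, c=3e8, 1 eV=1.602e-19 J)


E_photon = hc / lambda
= (6.626e-34)(3e8) / (301.5e-9)
= 6.5930e-19 J
= 4.1155 eV
KE = E_photon - phi
= 4.1155 - 2.67
= 1.4455 eV

1.4455


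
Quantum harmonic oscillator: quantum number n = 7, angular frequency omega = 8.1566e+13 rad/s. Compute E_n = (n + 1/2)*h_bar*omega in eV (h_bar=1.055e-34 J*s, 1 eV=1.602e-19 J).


E = (n + 1/2) * h_bar * omega
= (7 + 0.5) * 1.055e-34 * 8.1566e+13
= 7.5 * 8.6052e-21
= 6.4539e-20 J
= 0.4029 eV

0.4029


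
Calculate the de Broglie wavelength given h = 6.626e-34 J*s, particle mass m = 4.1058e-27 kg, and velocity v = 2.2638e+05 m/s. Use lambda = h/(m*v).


lambda = h / (m * v)
= 6.626e-34 / (4.1058e-27 * 2.2638e+05)
= 6.626e-34 / 9.2947e-22
= 7.1288e-13 m

7.1288e-13


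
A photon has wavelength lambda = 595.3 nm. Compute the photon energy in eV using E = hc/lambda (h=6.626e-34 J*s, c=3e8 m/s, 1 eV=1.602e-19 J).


E = hc / lambda
= (6.626e-34)(3e8) / (595.3e-9)
= 1.9878e-25 / 5.9530e-07
= 3.3392e-19 J
Converting to eV: 3.3392e-19 / 1.602e-19
= 2.0844 eV

2.0844


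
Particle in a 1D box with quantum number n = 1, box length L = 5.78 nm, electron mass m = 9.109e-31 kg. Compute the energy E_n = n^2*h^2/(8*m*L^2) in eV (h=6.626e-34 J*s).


E = n^2 * h^2 / (8 * m * L^2)
= 1^2 * (6.626e-34)^2 / (8 * 9.109e-31 * (5.78e-9)^2)
= 1 * 4.3904e-67 / (8 * 9.109e-31 * 3.3408e-17)
= 1.8034e-21 J
= 0.0113 eV

0.0113


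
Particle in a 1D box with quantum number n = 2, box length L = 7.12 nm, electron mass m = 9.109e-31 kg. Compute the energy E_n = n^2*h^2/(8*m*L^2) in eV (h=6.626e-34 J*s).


E = n^2 * h^2 / (8 * m * L^2)
= 2^2 * (6.626e-34)^2 / (8 * 9.109e-31 * (7.12e-9)^2)
= 4 * 4.3904e-67 / (8 * 9.109e-31 * 5.0694e-17)
= 4.7538e-21 J
= 0.0297 eV

0.0297


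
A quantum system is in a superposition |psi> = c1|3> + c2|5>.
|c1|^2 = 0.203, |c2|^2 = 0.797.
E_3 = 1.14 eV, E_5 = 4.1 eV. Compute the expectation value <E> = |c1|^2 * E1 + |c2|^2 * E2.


<E> = |c1|^2 * E1 + |c2|^2 * E2
= 0.203 * 1.14 + 0.797 * 4.1
= 0.2314 + 3.2677
= 3.4991 eV

3.4991


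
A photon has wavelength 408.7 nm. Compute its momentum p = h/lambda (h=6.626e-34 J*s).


p = h / lambda
= 6.626e-34 / (408.7e-9)
= 6.626e-34 / 4.0870e-07
= 1.6212e-27 kg*m/s

1.6212e-27


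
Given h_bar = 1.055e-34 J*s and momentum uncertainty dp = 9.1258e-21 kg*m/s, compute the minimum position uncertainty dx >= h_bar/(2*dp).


dx = h_bar / (2 * dp)
= 1.055e-34 / (2 * 9.1258e-21)
= 1.055e-34 / 1.8252e-20
= 5.7803e-15 m

5.7803e-15


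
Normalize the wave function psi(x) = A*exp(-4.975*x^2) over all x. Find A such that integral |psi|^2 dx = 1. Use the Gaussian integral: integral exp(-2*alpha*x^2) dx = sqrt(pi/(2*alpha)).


integral |psi|^2 dx = A^2 * sqrt(pi/(2*alpha)) = 1
A^2 = sqrt(2*alpha/pi)
= sqrt(2 * 4.975 / pi)
= 1.779658
A = sqrt(1.779658)
= 1.334

1.334


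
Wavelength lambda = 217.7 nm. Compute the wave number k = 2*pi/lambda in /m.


k = 2 * pi / lambda
= 6.2832 / (217.7e-9)
= 6.2832 / 2.1770e-07
= 2.8862e+07 /m

2.8862e+07


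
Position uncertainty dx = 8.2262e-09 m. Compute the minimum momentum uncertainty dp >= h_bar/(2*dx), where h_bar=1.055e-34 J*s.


dp = h_bar / (2 * dx)
= 1.055e-34 / (2 * 8.2262e-09)
= 1.055e-34 / 1.6452e-08
= 6.4124e-27 kg*m/s

6.4124e-27


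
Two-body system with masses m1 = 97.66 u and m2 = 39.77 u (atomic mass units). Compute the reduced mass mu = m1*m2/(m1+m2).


mu = m1 * m2 / (m1 + m2)
= 97.66 * 39.77 / (97.66 + 39.77)
= 3883.9382 / 137.43
= 28.2612 u

28.2612


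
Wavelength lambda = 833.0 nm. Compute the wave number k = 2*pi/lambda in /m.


k = 2 * pi / lambda
= 6.2832 / (833.0e-9)
= 6.2832 / 8.3300e-07
= 7.5428e+06 /m

7.5428e+06


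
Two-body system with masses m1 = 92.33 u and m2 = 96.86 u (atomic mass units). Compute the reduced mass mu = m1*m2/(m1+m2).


mu = m1 * m2 / (m1 + m2)
= 92.33 * 96.86 / (92.33 + 96.86)
= 8943.0838 / 189.19
= 47.2704 u

47.2704


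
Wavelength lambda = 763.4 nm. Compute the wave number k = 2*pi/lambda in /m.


k = 2 * pi / lambda
= 6.2832 / (763.4e-9)
= 6.2832 / 7.6340e-07
= 8.2305e+06 /m

8.2305e+06


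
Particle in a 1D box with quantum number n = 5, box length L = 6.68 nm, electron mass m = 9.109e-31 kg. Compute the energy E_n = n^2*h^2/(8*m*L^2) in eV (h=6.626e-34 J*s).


E = n^2 * h^2 / (8 * m * L^2)
= 5^2 * (6.626e-34)^2 / (8 * 9.109e-31 * (6.68e-9)^2)
= 25 * 4.3904e-67 / (8 * 9.109e-31 * 4.4622e-17)
= 3.3754e-20 J
= 0.2107 eV

0.2107


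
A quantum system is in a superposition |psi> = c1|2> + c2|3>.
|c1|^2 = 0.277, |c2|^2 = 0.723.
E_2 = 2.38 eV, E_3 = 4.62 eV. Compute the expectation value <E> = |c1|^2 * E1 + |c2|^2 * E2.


<E> = |c1|^2 * E1 + |c2|^2 * E2
= 0.277 * 2.38 + 0.723 * 4.62
= 0.6593 + 3.3403
= 3.9995 eV

3.9995


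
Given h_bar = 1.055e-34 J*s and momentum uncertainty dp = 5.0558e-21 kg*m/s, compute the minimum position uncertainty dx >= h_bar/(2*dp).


dx = h_bar / (2 * dp)
= 1.055e-34 / (2 * 5.0558e-21)
= 1.055e-34 / 1.0112e-20
= 1.0434e-14 m

1.0434e-14


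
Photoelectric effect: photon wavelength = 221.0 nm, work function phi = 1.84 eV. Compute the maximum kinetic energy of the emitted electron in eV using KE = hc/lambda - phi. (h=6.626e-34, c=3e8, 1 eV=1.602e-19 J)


E_photon = hc / lambda
= (6.626e-34)(3e8) / (221.0e-9)
= 8.9946e-19 J
= 5.6146 eV
KE = E_photon - phi
= 5.6146 - 1.84
= 3.7746 eV

3.7746


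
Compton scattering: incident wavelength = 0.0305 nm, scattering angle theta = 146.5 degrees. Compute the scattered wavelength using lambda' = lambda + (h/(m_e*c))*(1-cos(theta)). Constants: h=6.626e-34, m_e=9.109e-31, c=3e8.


Compton wavelength: h/(m_e*c) = 2.4247e-12 m
d_lambda = 2.4247e-12 * (1 - cos(146.5 deg))
= 2.4247e-12 * 1.833886
= 4.4466e-12 m = 0.004447 nm
lambda' = 0.0305 + 0.004447
= 0.034947 nm

0.034947


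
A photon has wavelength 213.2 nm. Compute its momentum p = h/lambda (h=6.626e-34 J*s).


p = h / lambda
= 6.626e-34 / (213.2e-9)
= 6.626e-34 / 2.1320e-07
= 3.1079e-27 kg*m/s

3.1079e-27


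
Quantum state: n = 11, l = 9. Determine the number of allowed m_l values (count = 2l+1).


m_l ranges from -l to +l in integer steps
So m_l goes from -9 to +9
Count = 2l + 1 = 2*9 + 1
= 19

19


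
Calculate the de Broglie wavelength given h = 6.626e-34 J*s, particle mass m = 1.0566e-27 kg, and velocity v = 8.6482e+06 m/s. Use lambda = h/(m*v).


lambda = h / (m * v)
= 6.626e-34 / (1.0566e-27 * 8.6482e+06)
= 6.626e-34 / 9.1377e-21
= 7.2513e-14 m

7.2513e-14


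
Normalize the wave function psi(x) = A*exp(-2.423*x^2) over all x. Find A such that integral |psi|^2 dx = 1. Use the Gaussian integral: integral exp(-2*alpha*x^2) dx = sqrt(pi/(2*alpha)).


integral |psi|^2 dx = A^2 * sqrt(pi/(2*alpha)) = 1
A^2 = sqrt(2*alpha/pi)
= sqrt(2 * 2.423 / pi)
= 1.241986
A = sqrt(1.241986)
= 1.1144

1.1144


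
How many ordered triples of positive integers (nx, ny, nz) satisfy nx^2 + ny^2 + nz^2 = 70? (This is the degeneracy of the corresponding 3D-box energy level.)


Enumerate all (nx, ny, nz) with nx^2 + ny^2 + nz^2 = 70:
(3,5,6)
(3,6,5)
(5,3,6)
(5,6,3)
(6,3,5)
(6,5,3)
Total degeneracy = 6

6


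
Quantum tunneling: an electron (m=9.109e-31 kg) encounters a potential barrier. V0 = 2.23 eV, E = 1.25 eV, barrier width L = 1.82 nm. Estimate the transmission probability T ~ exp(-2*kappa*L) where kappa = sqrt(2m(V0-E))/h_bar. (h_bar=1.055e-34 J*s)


V0 - E = 0.98 eV = 1.5700e-19 J
kappa = sqrt(2 * m * (V0-E)) / h_bar
= sqrt(2 * 9.109e-31 * 1.5700e-19) / 1.055e-34
= 5.0692e+09 /m
2*kappa*L = 2 * 5.0692e+09 * 1.82e-9
= 18.452
T = exp(-18.452) = 9.691611e-09

9.691611e-09


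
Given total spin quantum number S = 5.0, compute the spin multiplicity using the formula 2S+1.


Spin multiplicity = 2S + 1
= 2 * 5.0 + 1
= 10.0 + 1
= 11

11


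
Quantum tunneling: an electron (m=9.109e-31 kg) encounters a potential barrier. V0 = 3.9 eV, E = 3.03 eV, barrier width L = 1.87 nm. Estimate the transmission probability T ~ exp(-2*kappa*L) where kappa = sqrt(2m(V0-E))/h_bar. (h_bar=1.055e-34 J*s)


V0 - E = 0.87 eV = 1.3937e-19 J
kappa = sqrt(2 * m * (V0-E)) / h_bar
= sqrt(2 * 9.109e-31 * 1.3937e-19) / 1.055e-34
= 4.7763e+09 /m
2*kappa*L = 2 * 4.7763e+09 * 1.87e-9
= 17.8632
T = exp(-17.8632) = 1.746188e-08

1.746188e-08


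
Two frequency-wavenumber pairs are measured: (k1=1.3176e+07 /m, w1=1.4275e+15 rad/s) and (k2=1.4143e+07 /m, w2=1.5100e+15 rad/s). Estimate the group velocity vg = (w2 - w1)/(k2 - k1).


vg = (w2 - w1) / (k2 - k1)
= (1.5100e+15 - 1.4275e+15) / (1.4143e+07 - 1.3176e+07)
= 8.2500e+13 / 9.6700e+05
= 8.5315e+07 m/s

8.5315e+07


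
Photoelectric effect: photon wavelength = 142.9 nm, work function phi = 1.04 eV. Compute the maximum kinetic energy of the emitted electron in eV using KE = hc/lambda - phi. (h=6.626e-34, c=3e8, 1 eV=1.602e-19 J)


E_photon = hc / lambda
= (6.626e-34)(3e8) / (142.9e-9)
= 1.3910e-18 J
= 8.6832 eV
KE = E_photon - phi
= 8.6832 - 1.04
= 7.6432 eV

7.6432


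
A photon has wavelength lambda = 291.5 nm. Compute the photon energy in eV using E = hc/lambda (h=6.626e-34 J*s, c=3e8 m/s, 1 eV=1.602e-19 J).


E = hc / lambda
= (6.626e-34)(3e8) / (291.5e-9)
= 1.9878e-25 / 2.9150e-07
= 6.8192e-19 J
Converting to eV: 6.8192e-19 / 1.602e-19
= 4.2567 eV

4.2567


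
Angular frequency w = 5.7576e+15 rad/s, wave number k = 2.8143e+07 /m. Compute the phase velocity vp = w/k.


vp = w / k
= 5.7576e+15 / 2.8143e+07
= 2.0458e+08 m/s

2.0458e+08


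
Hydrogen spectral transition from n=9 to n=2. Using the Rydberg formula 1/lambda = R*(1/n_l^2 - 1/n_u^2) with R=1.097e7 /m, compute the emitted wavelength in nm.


1/lambda = R * (1/n_l^2 - 1/n_u^2)
= 1.097e7 * (1/2^2 - 1/9^2)
= 1.097e7 * (0.25 - 0.012346)
= 1.097e7 * 0.237654
= 2.6071e+06 /m
lambda = 1 / 2.6071e+06 = 383.5727 nm

383.5727


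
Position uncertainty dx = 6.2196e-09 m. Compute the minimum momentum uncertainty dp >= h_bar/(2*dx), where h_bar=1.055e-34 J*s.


dp = h_bar / (2 * dx)
= 1.055e-34 / (2 * 6.2196e-09)
= 1.055e-34 / 1.2439e-08
= 8.4813e-27 kg*m/s

8.4813e-27


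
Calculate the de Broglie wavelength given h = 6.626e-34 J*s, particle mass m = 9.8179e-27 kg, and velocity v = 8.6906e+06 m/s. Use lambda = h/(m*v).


lambda = h / (m * v)
= 6.626e-34 / (9.8179e-27 * 8.6906e+06)
= 6.626e-34 / 8.5323e-20
= 7.7657e-15 m

7.7657e-15


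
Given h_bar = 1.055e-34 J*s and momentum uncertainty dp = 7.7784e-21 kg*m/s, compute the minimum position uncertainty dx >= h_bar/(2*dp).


dx = h_bar / (2 * dp)
= 1.055e-34 / (2 * 7.7784e-21)
= 1.055e-34 / 1.5557e-20
= 6.7816e-15 m

6.7816e-15


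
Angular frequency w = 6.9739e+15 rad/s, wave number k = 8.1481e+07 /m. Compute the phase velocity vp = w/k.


vp = w / k
= 6.9739e+15 / 8.1481e+07
= 8.5589e+07 m/s

8.5589e+07


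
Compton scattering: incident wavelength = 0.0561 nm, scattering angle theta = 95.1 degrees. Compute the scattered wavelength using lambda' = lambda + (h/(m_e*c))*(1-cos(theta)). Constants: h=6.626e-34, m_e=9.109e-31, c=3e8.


Compton wavelength: h/(m_e*c) = 2.4247e-12 m
d_lambda = 2.4247e-12 * (1 - cos(95.1 deg))
= 2.4247e-12 * 1.088894
= 2.6403e-12 m = 0.00264 nm
lambda' = 0.0561 + 0.00264
= 0.05874 nm

0.05874


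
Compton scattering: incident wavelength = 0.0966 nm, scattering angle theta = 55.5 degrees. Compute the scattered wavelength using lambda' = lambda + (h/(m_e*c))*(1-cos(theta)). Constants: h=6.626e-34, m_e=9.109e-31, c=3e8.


Compton wavelength: h/(m_e*c) = 2.4247e-12 m
d_lambda = 2.4247e-12 * (1 - cos(55.5 deg))
= 2.4247e-12 * 0.433594
= 1.0513e-12 m = 0.001051 nm
lambda' = 0.0966 + 0.001051
= 0.097651 nm

0.097651


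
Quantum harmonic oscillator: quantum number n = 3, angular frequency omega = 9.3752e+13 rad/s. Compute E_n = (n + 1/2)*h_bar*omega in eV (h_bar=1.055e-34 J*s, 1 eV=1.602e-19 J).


E = (n + 1/2) * h_bar * omega
= (3 + 0.5) * 1.055e-34 * 9.3752e+13
= 3.5 * 9.8908e-21
= 3.4618e-20 J
= 0.2161 eV

0.2161


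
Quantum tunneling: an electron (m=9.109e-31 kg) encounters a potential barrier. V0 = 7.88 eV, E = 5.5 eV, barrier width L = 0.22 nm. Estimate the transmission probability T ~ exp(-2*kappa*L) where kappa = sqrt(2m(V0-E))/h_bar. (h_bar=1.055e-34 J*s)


V0 - E = 2.38 eV = 3.8128e-19 J
kappa = sqrt(2 * m * (V0-E)) / h_bar
= sqrt(2 * 9.109e-31 * 3.8128e-19) / 1.055e-34
= 7.8998e+09 /m
2*kappa*L = 2 * 7.8998e+09 * 0.22e-9
= 3.4759
T = exp(-3.4759) = 3.093323e-02

3.093323e-02


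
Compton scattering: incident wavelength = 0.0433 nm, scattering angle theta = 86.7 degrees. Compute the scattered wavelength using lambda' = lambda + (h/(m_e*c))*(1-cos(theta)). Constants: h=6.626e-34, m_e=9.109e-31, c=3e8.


Compton wavelength: h/(m_e*c) = 2.4247e-12 m
d_lambda = 2.4247e-12 * (1 - cos(86.7 deg))
= 2.4247e-12 * 0.942436
= 2.2851e-12 m = 0.002285 nm
lambda' = 0.0433 + 0.002285
= 0.045585 nm

0.045585


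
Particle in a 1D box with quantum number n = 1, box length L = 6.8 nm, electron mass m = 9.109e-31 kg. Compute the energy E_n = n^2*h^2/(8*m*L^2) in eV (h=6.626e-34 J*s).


E = n^2 * h^2 / (8 * m * L^2)
= 1^2 * (6.626e-34)^2 / (8 * 9.109e-31 * (6.8e-9)^2)
= 1 * 4.3904e-67 / (8 * 9.109e-31 * 4.6240e-17)
= 1.3029e-21 J
= 0.0081 eV

0.0081


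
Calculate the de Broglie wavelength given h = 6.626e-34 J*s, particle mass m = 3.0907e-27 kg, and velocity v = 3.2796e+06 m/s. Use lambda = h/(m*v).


lambda = h / (m * v)
= 6.626e-34 / (3.0907e-27 * 3.2796e+06)
= 6.626e-34 / 1.0136e-20
= 6.5369e-14 m

6.5369e-14


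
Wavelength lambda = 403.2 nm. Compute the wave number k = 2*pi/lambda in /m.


k = 2 * pi / lambda
= 6.2832 / (403.2e-9)
= 6.2832 / 4.0320e-07
= 1.5583e+07 /m

1.5583e+07


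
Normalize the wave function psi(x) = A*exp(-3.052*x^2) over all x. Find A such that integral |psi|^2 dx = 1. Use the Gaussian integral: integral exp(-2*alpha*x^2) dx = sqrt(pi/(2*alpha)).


integral |psi|^2 dx = A^2 * sqrt(pi/(2*alpha)) = 1
A^2 = sqrt(2*alpha/pi)
= sqrt(2 * 3.052 / pi)
= 1.393902
A = sqrt(1.393902)
= 1.1806

1.1806


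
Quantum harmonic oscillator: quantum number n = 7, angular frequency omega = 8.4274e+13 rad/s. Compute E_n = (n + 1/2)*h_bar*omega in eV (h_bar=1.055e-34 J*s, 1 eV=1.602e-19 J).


E = (n + 1/2) * h_bar * omega
= (7 + 0.5) * 1.055e-34 * 8.4274e+13
= 7.5 * 8.8909e-21
= 6.6682e-20 J
= 0.4162 eV

0.4162


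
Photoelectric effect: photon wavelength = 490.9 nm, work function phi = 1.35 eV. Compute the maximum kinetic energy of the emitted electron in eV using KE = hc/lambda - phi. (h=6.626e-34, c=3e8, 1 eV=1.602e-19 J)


E_photon = hc / lambda
= (6.626e-34)(3e8) / (490.9e-9)
= 4.0493e-19 J
= 2.5277 eV
KE = E_photon - phi
= 2.5277 - 1.35
= 1.1777 eV

1.1777


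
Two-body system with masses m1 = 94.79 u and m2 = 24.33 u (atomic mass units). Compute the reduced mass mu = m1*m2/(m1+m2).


mu = m1 * m2 / (m1 + m2)
= 94.79 * 24.33 / (94.79 + 24.33)
= 2306.2407 / 119.12
= 19.3607 u

19.3607


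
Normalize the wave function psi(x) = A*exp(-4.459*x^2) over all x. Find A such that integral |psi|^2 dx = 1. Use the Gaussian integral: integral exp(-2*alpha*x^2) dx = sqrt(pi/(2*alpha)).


integral |psi|^2 dx = A^2 * sqrt(pi/(2*alpha)) = 1
A^2 = sqrt(2*alpha/pi)
= sqrt(2 * 4.459 / pi)
= 1.684841
A = sqrt(1.684841)
= 1.298

1.298


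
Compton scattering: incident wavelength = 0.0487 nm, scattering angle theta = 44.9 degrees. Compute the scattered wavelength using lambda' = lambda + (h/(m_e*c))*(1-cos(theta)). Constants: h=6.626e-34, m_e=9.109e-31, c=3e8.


Compton wavelength: h/(m_e*c) = 2.4247e-12 m
d_lambda = 2.4247e-12 * (1 - cos(44.9 deg))
= 2.4247e-12 * 0.29166
= 7.0719e-13 m = 0.000707 nm
lambda' = 0.0487 + 0.000707
= 0.049407 nm

0.049407


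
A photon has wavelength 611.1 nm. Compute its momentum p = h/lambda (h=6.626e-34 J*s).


p = h / lambda
= 6.626e-34 / (611.1e-9)
= 6.626e-34 / 6.1110e-07
= 1.0843e-27 kg*m/s

1.0843e-27


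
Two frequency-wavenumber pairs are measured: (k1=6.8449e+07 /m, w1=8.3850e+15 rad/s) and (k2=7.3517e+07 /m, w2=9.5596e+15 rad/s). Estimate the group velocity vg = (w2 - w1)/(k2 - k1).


vg = (w2 - w1) / (k2 - k1)
= (9.5596e+15 - 8.3850e+15) / (7.3517e+07 - 6.8449e+07)
= 1.1746e+15 / 5.0680e+06
= 2.3177e+08 m/s

2.3177e+08


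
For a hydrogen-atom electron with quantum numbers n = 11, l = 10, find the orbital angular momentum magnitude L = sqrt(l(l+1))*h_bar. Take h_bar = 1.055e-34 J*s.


L = sqrt(l*(l+1)) * h_bar
= sqrt(10 * 11) * 1.055e-34
= sqrt(110) * 1.055e-34
= 10.4881 * 1.055e-34
= 1.1065e-33 J*s

1.1065e-33


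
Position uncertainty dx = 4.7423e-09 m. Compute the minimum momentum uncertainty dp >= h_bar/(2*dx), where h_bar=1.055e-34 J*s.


dp = h_bar / (2 * dx)
= 1.055e-34 / (2 * 4.7423e-09)
= 1.055e-34 / 9.4846e-09
= 1.1123e-26 kg*m/s

1.1123e-26


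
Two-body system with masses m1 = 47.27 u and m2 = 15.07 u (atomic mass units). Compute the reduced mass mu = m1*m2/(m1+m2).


mu = m1 * m2 / (m1 + m2)
= 47.27 * 15.07 / (47.27 + 15.07)
= 712.3589 / 62.34
= 11.427 u

11.427


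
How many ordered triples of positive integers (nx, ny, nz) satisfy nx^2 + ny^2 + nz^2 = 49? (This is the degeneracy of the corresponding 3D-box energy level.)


Enumerate all (nx, ny, nz) with nx^2 + ny^2 + nz^2 = 49:
(2,3,6)
(2,6,3)
(3,2,6)
(3,6,2)
(6,2,3)
(6,3,2)
Total degeneracy = 6

6


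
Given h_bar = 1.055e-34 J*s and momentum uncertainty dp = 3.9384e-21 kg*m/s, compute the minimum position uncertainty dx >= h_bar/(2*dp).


dx = h_bar / (2 * dp)
= 1.055e-34 / (2 * 3.9384e-21)
= 1.055e-34 / 7.8768e-21
= 1.3394e-14 m

1.3394e-14


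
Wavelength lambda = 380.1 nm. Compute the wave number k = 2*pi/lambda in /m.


k = 2 * pi / lambda
= 6.2832 / (380.1e-9)
= 6.2832 / 3.8010e-07
= 1.6530e+07 /m

1.6530e+07


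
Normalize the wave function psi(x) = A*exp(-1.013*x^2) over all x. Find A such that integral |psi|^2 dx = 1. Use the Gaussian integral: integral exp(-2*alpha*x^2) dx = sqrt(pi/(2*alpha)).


integral |psi|^2 dx = A^2 * sqrt(pi/(2*alpha)) = 1
A^2 = sqrt(2*alpha/pi)
= sqrt(2 * 1.013 / pi)
= 0.803054
A = sqrt(0.803054)
= 0.8961

0.8961


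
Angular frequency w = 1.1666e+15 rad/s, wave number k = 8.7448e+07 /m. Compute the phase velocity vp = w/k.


vp = w / k
= 1.1666e+15 / 8.7448e+07
= 1.3340e+07 m/s

1.3340e+07
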